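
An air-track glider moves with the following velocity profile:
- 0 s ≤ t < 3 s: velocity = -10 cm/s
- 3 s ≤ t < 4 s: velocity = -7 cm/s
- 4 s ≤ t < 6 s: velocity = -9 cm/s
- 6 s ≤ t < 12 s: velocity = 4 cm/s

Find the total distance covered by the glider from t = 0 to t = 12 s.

Total distance travelled is ∫|v| dt — sum the magnitudes of each area piece.
0–3 s: |-10| × 3 = 30 cm
3–4 s: |-7| × 1 = 7 cm
4–6 s: |-9| × 2 = 18 cm
6–12 s: |4| × 6 = 24 cm
Total distance = 79 cm

79 cm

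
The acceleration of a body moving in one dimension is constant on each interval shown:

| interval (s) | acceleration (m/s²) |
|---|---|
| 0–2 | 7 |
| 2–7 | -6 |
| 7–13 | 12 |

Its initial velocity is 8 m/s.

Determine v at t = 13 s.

64 m/s

Δv equals the area under the a-t graph; then v = v₀ + Δv.
0–2 s: 7 × 2 = 14 m/s
2–7 s: -6 × 5 = -30 m/s
7–13 s: 12 × 6 = 72 m/s
Δv = 56 m/s, so v(13) = 8 + (56) = 64 m/s.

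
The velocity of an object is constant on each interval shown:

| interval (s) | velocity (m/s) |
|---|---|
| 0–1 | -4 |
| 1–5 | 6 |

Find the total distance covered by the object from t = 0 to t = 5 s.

28 m

Total distance travelled is ∫|v| dt — sum the magnitudes of each area piece.
0–1 s: |-4| × 1 = 4 m
1–5 s: |6| × 4 = 24 m
Total distance = 28 m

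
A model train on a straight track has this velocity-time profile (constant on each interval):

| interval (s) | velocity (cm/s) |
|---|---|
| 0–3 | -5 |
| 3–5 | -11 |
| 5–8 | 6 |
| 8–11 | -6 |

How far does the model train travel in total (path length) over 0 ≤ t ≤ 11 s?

Total distance travelled is ∫|v| dt — sum the magnitudes of each area piece.
0–3 s: |-5| × 3 = 15 cm
3–5 s: |-11| × 2 = 22 cm
5–8 s: |6| × 3 = 18 cm
8–11 s: |-6| × 3 = 18 cm
Total distance = 73 cm

73 cm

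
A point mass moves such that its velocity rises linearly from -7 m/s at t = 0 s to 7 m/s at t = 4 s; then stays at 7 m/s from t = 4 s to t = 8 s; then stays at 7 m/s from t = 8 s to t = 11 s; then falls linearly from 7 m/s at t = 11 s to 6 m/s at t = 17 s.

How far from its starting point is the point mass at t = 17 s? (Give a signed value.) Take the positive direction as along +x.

88 m

Net displacement equals the area under the velocity-time graph (areas below the axis count negative).
0–4 s: ½(-7 + 7)(4) = 0 m
4–8 s: 7 × 4 = 28 m
8–11 s: 7 × 3 = 21 m
11–17 s: ½(7 + 6)(6) = 39 m
Net displacement = 88 m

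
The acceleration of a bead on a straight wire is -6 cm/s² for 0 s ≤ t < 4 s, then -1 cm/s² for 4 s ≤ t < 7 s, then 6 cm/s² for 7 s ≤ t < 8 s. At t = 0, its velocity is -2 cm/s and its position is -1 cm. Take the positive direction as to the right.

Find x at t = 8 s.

-165.5 cm

On each constant-a segment, Δv = aΔt and Δx = v₀Δt + ½aΔt²; chain segment to segment.
0–4 s: v starts -2 cm/s; Δx = -2·4 + ½·-6·4² = -56 cm; v ends -26 cm/s.
4–7 s: v starts -26 cm/s; Δx = -26·3 + ½·-1·3² = -82.5 cm; v ends -29 cm/s.
7–8 s: v starts -29 cm/s; Δx = -29·1 + ½·6·1² = -26 cm; v ends -23 cm/s.
x(8) = -1 + Σ Δx = -165.5 cm.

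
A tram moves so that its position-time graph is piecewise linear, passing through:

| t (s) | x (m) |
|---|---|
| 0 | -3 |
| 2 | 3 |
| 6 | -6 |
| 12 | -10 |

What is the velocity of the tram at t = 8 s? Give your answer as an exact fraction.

-2/3 m/s

Velocity is the slope of the x-t graph on 6–12 s: (-10 − -6)/(12 − 6) = -2/3 m/s.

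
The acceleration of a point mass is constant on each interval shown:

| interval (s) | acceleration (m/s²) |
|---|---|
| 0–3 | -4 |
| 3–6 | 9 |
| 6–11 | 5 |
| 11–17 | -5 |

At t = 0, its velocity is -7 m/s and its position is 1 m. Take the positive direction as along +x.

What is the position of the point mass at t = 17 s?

On each constant-a segment, Δv = aΔt and Δx = v₀Δt + ½aΔt²; chain segment to segment.
0–3 s: v starts -7 m/s; Δx = -7·3 + ½·-4·3² = -39 m; v ends -19 m/s.
3–6 s: v starts -19 m/s; Δx = -19·3 + ½·9·3² = -16.5 m; v ends 8 m/s.
6–11 s: v starts 8 m/s; Δx = 8·5 + ½·5·5² = 102.5 m; v ends 33 m/s.
11–17 s: v starts 33 m/s; Δx = 33·6 + ½·-5·6² = 108 m; v ends 3 m/s.
x(17) = 1 + Σ Δx = 156 m.

156 m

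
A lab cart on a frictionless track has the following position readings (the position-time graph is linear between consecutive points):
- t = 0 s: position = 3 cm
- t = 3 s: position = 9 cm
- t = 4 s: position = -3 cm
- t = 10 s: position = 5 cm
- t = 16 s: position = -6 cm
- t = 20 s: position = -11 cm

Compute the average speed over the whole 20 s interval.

2.1 cm/s

Average speed = (total path length)/(elapsed time); on a piecewise-linear x-t graph the path length is Σ|Δx|.
0–3 s: |Δx| = |9 − 3| = 6 cm
3–4 s: |Δx| = |-3 − 9| = 12 cm
4–10 s: |Δx| = |5 − -3| = 8 cm
10–16 s: |Δx| = |-6 − 5| = 11 cm
16–20 s: |Δx| = |-11 − -6| = 5 cm
Total path = 42 cm; average speed = 42/20 = 2.1 cm/s.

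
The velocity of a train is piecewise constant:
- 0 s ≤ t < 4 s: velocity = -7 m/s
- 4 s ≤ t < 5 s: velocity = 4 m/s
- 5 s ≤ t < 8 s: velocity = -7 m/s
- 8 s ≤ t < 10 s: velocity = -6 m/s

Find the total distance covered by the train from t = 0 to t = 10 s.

Total distance travelled is ∫|v| dt — sum the magnitudes of each area piece.
0–4 s: |-7| × 4 = 28 m
4–5 s: |4| × 1 = 4 m
5–8 s: |-7| × 3 = 21 m
8–10 s: |-6| × 2 = 12 m
Total distance = 65 m

65 m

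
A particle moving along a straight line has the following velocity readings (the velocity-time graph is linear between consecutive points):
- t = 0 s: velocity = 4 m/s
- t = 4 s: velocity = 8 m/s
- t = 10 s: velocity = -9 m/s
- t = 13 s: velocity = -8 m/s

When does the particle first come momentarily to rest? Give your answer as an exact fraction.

v changes sign on 4–10 s (from 8 to -9); the graph is linear there, so v = 0 at t = 4 + (-8)·(10 − 4)/(-9 − 8) = 116/17 s.

t = 116/17 s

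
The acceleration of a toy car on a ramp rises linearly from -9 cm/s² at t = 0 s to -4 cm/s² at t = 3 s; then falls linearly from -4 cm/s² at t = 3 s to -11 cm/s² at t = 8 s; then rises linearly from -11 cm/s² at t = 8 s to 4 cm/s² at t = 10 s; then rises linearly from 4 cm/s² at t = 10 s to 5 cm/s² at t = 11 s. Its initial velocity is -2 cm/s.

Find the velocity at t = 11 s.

-61.5 cm/s

Δv equals the area under the a-t graph; then v = v₀ + Δv.
0–3 s: ½(-9 + -4)(3) = -19.5 cm/s
3–8 s: ½(-4 + -11)(5) = -37.5 cm/s
8–10 s: ½(-11 + 4)(2) = -7 cm/s
10–11 s: ½(4 + 5)(1) = 4.5 cm/s
Δv = -59.5 cm/s, so v(11) = -2 + (-59.5) = -61.5 cm/s.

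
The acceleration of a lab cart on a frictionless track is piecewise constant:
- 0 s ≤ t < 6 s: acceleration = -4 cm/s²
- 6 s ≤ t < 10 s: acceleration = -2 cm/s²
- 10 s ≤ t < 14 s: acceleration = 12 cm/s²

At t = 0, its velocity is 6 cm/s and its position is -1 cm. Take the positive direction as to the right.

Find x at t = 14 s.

-133 cm

On each constant-a segment, Δv = aΔt and Δx = v₀Δt + ½aΔt²; chain segment to segment.
0–6 s: v starts 6 cm/s; Δx = 6·6 + ½·-4·6² = -36 cm; v ends -18 cm/s.
6–10 s: v starts -18 cm/s; Δx = -18·4 + ½·-2·4² = -88 cm; v ends -26 cm/s.
10–14 s: v starts -26 cm/s; Δx = -26·4 + ½·12·4² = -8 cm; v ends 22 cm/s.
x(14) = -1 + Σ Δx = -133 cm.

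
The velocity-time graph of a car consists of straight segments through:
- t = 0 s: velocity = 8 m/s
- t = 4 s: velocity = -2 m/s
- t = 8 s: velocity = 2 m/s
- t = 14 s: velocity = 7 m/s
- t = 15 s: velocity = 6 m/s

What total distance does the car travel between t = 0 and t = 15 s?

51.1 m

Total distance travelled is ∫|v| dt — sum the magnitudes of each area piece.
0–4 s: v = 0 at t = 3.2 s; triangle areas 12.8 + 0.8 = 13.6 m
4–8 s: v = 0 at t = 6 s; triangle areas 2 + 2 = 4 m
8–14 s: |½(2 + 7)(6)| = 27 m
14–15 s: |½(7 + 6)(1)| = 6.5 m
Total distance = 51.1 m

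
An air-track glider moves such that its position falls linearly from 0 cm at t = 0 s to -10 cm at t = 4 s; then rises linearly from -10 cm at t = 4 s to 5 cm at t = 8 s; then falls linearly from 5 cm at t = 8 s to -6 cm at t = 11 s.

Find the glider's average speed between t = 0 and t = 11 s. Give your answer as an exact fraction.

Average speed = (total path length)/(elapsed time); on a piecewise-linear x-t graph the path length is Σ|Δx|.
0–4 s: |Δx| = |-10 − 0| = 10 cm
4–8 s: |Δx| = |5 − -10| = 15 cm
8–11 s: |Δx| = |-6 − 5| = 11 cm
Total path = 36 cm; average speed = 36/11 = 36/11 cm/s.

36/11 cm/s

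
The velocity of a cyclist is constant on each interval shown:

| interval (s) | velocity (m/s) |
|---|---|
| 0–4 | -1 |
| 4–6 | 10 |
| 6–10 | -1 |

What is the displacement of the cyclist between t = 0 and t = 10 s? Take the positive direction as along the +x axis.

12 m

Displacement is the signed area under the v-t curve.
0–4 s: -1 × 4 = -4 m
4–6 s: 10 × 2 = 20 m
6–10 s: -1 × 4 = -4 m
Net displacement = 12 m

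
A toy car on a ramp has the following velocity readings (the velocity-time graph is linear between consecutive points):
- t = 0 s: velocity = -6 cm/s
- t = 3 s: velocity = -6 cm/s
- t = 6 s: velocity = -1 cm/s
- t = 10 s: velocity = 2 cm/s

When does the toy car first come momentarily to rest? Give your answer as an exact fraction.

t = 22/3 s

v changes sign on 6–10 s (from -1 to 2); the graph is linear there, so v = 0 at t = 6 + (1)·(10 − 6)/(2 − -1) = 22/3 s.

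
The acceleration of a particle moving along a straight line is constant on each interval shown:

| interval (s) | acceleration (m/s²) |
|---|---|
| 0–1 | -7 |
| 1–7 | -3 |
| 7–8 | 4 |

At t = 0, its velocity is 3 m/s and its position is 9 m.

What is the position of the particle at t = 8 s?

On each constant-a segment, Δv = aΔt and Δx = v₀Δt + ½aΔt²; chain segment to segment.
0–1 s: v starts 3 m/s; Δx = 3·1 + ½·-7·1² = -0.5 m; v ends -4 m/s.
1–7 s: v starts -4 m/s; Δx = -4·6 + ½·-3·6² = -78 m; v ends -22 m/s.
7–8 s: v starts -22 m/s; Δx = -22·1 + ½·4·1² = -20 m; v ends -18 m/s.
x(8) = 9 + Σ Δx = -89.5 m.

-89.5 m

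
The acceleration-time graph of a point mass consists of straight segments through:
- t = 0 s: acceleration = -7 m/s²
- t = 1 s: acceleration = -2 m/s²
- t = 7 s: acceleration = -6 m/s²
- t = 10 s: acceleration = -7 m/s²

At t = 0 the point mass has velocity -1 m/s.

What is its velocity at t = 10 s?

-49 m/s

Δv equals the area under the a-t graph; then v = v₀ + Δv.
0–1 s: ½(-7 + -2)(1) = -4.5 m/s
1–7 s: ½(-2 + -6)(6) = -24 m/s
7–10 s: ½(-6 + -7)(3) = -19.5 m/s
Δv = -48 m/s, so v(10) = -1 + (-48) = -49 m/s.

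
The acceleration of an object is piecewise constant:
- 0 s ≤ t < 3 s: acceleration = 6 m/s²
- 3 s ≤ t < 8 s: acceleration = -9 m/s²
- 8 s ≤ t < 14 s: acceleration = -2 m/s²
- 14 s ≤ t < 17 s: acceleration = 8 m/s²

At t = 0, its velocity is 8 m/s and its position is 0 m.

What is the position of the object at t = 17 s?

-138.5 m

On each constant-a segment, Δv = aΔt and Δx = v₀Δt + ½aΔt²; chain segment to segment.
0–3 s: v starts 8 m/s; Δx = 8·3 + ½·6·3² = 51 m; v ends 26 m/s.
3–8 s: v starts 26 m/s; Δx = 26·5 + ½·-9·5² = 17.5 m; v ends -19 m/s.
8–14 s: v starts -19 m/s; Δx = -19·6 + ½·-2·6² = -150 m; v ends -31 m/s.
14–17 s: v starts -31 m/s; Δx = -31·3 + ½·8·3² = -57 m; v ends -7 m/s.
x(17) = 0 + Σ Δx = -138.5 m.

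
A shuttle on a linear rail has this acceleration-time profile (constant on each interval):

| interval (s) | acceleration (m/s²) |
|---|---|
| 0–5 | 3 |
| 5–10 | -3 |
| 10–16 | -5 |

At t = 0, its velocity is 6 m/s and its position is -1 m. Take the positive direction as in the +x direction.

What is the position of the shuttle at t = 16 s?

80 m

On each constant-a segment, Δv = aΔt and Δx = v₀Δt + ½aΔt²; chain segment to segment.
0–5 s: v starts 6 m/s; Δx = 6·5 + ½·3·5² = 67.5 m; v ends 21 m/s.
5–10 s: v starts 21 m/s; Δx = 21·5 + ½·-3·5² = 67.5 m; v ends 6 m/s.
10–16 s: v starts 6 m/s; Δx = 6·6 + ½·-5·6² = -54 m; v ends -24 m/s.
x(16) = -1 + Σ Δx = 80 m.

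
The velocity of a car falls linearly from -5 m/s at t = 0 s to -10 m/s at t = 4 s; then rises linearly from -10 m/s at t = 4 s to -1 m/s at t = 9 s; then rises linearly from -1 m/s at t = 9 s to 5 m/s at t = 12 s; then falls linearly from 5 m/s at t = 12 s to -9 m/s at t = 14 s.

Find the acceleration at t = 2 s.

Acceleration is the slope of the v-t graph on 0–4 s: (-10 − -5)/(4 − 0) = -1.25 m/s².

-1.25 m/s²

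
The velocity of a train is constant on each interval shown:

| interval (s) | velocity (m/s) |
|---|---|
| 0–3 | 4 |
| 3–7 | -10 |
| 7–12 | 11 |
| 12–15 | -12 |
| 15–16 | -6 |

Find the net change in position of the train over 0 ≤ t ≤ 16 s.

-15 m

Net displacement equals the area under the velocity-time graph (areas below the axis count negative).
0–3 s: 4 × 3 = 12 m
3–7 s: -10 × 4 = -40 m
7–12 s: 11 × 5 = 55 m
12–15 s: -12 × 3 = -36 m
15–16 s: -6 × 1 = -6 m
Net displacement = -15 m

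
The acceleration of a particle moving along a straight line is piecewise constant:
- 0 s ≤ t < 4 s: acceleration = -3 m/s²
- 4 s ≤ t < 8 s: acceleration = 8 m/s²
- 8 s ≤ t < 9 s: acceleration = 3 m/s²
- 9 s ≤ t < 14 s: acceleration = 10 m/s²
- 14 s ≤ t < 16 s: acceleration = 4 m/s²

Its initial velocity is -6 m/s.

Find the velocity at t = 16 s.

75 m/s

Δv equals the area under the a-t graph; then v = v₀ + Δv.
0–4 s: -3 × 4 = -12 m/s
4–8 s: 8 × 4 = 32 m/s
8–9 s: 3 × 1 = 3 m/s
9–14 s: 10 × 5 = 50 m/s
14–16 s: 4 × 2 = 8 m/s
Δv = 81 m/s, so v(16) = -6 + (81) = 75 m/s.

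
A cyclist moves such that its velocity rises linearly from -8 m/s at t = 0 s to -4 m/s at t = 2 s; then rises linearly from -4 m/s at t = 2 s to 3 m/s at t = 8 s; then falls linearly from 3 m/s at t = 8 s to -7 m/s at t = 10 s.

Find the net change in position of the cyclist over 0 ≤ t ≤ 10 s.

-19 m

Net displacement equals the area under the velocity-time graph (areas below the axis count negative).
0–2 s: ½(-8 + -4)(2) = -12 m
2–8 s: ½(-4 + 3)(6) = -3 m
8–10 s: ½(3 + -7)(2) = -4 m
Net displacement = -19 m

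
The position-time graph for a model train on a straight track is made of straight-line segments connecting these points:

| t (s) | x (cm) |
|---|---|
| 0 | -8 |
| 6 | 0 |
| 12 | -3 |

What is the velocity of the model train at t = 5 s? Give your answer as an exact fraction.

4/3 cm/s

Velocity is the slope of the x-t graph on 0–6 s: (0 − -8)/(6 − 0) = 4/3 cm/s.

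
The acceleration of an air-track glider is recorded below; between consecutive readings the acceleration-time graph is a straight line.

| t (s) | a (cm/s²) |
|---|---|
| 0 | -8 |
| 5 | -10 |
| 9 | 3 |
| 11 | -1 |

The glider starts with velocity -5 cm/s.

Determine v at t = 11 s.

Δv equals the area under the a-t graph; then v = v₀ + Δv.
0–5 s: ½(-8 + -10)(5) = -45 cm/s
5–9 s: ½(-10 + 3)(4) = -14 cm/s
9–11 s: ½(3 + -1)(2) = 2 cm/s
Δv = -57 cm/s, so v(11) = -5 + (-57) = -62 cm/s.

-62 cm/s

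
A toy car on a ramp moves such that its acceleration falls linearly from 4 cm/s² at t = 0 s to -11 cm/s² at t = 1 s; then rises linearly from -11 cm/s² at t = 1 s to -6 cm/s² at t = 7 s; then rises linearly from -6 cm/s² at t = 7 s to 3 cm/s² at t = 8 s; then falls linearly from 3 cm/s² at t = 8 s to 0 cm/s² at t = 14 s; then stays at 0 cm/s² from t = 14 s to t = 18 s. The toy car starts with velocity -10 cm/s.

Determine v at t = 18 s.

-57 cm/s

Δv equals the area under the a-t graph; then v = v₀ + Δv.
0–1 s: ½(4 + -11)(1) = -3.5 cm/s
1–7 s: ½(-11 + -6)(6) = -51 cm/s
7–8 s: ½(-6 + 3)(1) = -1.5 cm/s
8–14 s: ½(3 + 0)(6) = 9 cm/s
14–18 s: 0 × 4 = 0 cm/s
Δv = -47 cm/s, so v(18) = -10 + (-47) = -57 cm/s.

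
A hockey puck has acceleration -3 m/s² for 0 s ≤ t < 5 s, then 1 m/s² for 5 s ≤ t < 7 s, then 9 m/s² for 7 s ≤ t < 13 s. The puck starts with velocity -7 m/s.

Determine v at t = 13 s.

Δv equals the area under the a-t graph; then v = v₀ + Δv.
0–5 s: -3 × 5 = -15 m/s
5–7 s: 1 × 2 = 2 m/s
7–13 s: 9 × 6 = 54 m/s
Δv = 41 m/s, so v(13) = -7 + (41) = 34 m/s.

34 m/s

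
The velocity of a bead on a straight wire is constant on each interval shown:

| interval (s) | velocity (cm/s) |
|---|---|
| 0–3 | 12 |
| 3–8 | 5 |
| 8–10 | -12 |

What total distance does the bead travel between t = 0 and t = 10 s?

85 cm

Total distance travelled is ∫|v| dt — sum the magnitudes of each area piece.
0–3 s: |12| × 3 = 36 cm
3–8 s: |5| × 5 = 25 cm
8–10 s: |-12| × 2 = 24 cm
Total distance = 85 cm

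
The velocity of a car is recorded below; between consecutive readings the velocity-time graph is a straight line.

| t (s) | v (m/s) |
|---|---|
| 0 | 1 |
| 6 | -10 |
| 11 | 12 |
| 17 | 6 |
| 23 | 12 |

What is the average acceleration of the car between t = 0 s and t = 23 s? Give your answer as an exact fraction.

Average acceleration = Δv/Δt = (12 − 1)/(23 − 0) = 11/23 m/s².

11/23 m/s²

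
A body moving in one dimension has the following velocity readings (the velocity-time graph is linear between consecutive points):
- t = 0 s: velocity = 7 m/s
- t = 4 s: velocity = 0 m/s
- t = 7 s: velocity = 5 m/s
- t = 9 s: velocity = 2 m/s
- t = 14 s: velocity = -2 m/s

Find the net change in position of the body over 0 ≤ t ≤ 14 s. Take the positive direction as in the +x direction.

28.5 m

Net displacement equals the area under the velocity-time graph (areas below the axis count negative).
0–4 s: ½(7 + 0)(4) = 14 m
4–7 s: ½(0 + 5)(3) = 7.5 m
7–9 s: ½(5 + 2)(2) = 7 m
9–14 s: ½(2 + -2)(5) = 0 m
Net displacement = 28.5 m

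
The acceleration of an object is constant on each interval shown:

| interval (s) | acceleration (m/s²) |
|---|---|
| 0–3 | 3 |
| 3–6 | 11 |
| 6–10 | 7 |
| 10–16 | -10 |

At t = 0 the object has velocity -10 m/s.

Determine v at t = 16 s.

0 m/s

Δv equals the area under the a-t graph; then v = v₀ + Δv.
0–3 s: 3 × 3 = 9 m/s
3–6 s: 11 × 3 = 33 m/s
6–10 s: 7 × 4 = 28 m/s
10–16 s: -10 × 6 = -60 m/s
Δv = 10 m/s, so v(16) = -10 + (10) = 0 m/s.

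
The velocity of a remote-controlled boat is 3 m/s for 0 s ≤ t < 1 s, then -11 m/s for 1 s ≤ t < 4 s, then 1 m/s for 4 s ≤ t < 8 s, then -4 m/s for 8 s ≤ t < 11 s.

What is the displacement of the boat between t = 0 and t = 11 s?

-38 m

Displacement is the signed area under the v-t curve.
0–1 s: 3 × 1 = 3 m
1–4 s: -11 × 3 = -33 m
4–8 s: 1 × 4 = 4 m
8–11 s: -4 × 3 = -12 m
Net displacement = -38 m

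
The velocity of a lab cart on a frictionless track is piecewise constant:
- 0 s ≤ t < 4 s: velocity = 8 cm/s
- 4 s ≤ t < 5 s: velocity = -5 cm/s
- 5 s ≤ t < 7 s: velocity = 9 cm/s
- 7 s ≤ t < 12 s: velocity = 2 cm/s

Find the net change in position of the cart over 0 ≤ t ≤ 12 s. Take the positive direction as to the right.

Net displacement equals the area under the velocity-time graph (areas below the axis count negative).
0–4 s: 8 × 4 = 32 cm
4–5 s: -5 × 1 = -5 cm
5–7 s: 9 × 2 = 18 cm
7–12 s: 2 × 5 = 10 cm
Net displacement = 55 cm

55 cm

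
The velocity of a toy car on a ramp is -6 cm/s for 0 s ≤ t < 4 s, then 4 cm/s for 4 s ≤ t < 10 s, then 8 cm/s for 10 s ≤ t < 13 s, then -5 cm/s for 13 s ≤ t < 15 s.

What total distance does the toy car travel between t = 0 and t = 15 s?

82 cm

Distance (not displacement) is the total path length: add the absolute areas under v-t.
0–4 s: |-6| × 4 = 24 cm
4–10 s: |4| × 6 = 24 cm
10–13 s: |8| × 3 = 24 cm
13–15 s: |-5| × 2 = 10 cm
Total distance = 82 cm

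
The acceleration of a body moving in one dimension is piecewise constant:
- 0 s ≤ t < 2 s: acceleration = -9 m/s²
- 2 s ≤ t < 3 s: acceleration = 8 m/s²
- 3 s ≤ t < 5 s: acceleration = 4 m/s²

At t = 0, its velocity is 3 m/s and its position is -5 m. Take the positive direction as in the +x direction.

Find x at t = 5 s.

-34 m

On each constant-a segment, Δv = aΔt and Δx = v₀Δt + ½aΔt²; chain segment to segment.
0–2 s: v starts 3 m/s; Δx = 3·2 + ½·-9·2² = -12 m; v ends -15 m/s.
2–3 s: v starts -15 m/s; Δx = -15·1 + ½·8·1² = -11 m; v ends -7 m/s.
3–5 s: v starts -7 m/s; Δx = -7·2 + ½·4·2² = -6 m; v ends 1 m/s.
x(5) = -5 + Σ Δx = -34 m.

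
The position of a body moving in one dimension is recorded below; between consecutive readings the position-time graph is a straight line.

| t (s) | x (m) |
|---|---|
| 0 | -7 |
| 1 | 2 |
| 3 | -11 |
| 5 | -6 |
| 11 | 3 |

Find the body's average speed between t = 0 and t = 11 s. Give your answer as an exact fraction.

36/11 m/s

Average speed = (total path length)/(elapsed time); on a piecewise-linear x-t graph the path length is Σ|Δx|.
0–1 s: |Δx| = |2 − -7| = 9 m
1–3 s: |Δx| = |-11 − 2| = 13 m
3–5 s: |Δx| = |-6 − -11| = 5 m
5–11 s: |Δx| = |3 − -6| = 9 m
Total path = 36 m; average speed = 36/11 = 36/11 m/s.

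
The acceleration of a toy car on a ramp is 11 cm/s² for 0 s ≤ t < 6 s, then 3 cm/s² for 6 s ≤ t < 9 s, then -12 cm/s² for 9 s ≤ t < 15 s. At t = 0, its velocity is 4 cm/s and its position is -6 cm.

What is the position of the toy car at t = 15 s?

On each constant-a segment, Δv = aΔt and Δx = v₀Δt + ½aΔt²; chain segment to segment.
0–6 s: v starts 4 cm/s; Δx = 4·6 + ½·11·6² = 222 cm; v ends 70 cm/s.
6–9 s: v starts 70 cm/s; Δx = 70·3 + ½·3·3² = 223.5 cm; v ends 79 cm/s.
9–15 s: v starts 79 cm/s; Δx = 79·6 + ½·-12·6² = 258 cm; v ends 7 cm/s.
x(15) = -6 + Σ Δx = 697.5 cm.

697.5 cm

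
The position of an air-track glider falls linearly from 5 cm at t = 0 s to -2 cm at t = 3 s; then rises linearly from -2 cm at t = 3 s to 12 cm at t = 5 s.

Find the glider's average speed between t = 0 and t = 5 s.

Average speed = (total path length)/(elapsed time); on a piecewise-linear x-t graph the path length is Σ|Δx|.
0–3 s: |Δx| = |-2 − 5| = 7 cm
3–5 s: |Δx| = |12 − -2| = 14 cm
Total path = 21 cm; average speed = 21/5 = 4.2 cm/s.

4.2 cm/s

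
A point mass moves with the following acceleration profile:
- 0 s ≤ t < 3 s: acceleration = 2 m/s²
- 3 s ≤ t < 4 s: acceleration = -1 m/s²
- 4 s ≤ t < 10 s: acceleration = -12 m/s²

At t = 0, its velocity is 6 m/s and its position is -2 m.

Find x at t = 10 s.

On each constant-a segment, Δv = aΔt and Δx = v₀Δt + ½aΔt²; chain segment to segment.
0–3 s: v starts 6 m/s; Δx = 6·3 + ½·2·3² = 27 m; v ends 12 m/s.
3–4 s: v starts 12 m/s; Δx = 12·1 + ½·-1·1² = 11.5 m; v ends 11 m/s.
4–10 s: v starts 11 m/s; Δx = 11·6 + ½·-12·6² = -150 m; v ends -61 m/s.
x(10) = -2 + Σ Δx = -113.5 m.

-113.5 m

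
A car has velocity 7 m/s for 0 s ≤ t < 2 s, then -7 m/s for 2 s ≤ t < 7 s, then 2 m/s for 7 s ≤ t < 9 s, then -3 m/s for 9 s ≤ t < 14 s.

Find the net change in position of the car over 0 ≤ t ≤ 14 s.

Net displacement equals the area under the velocity-time graph (areas below the axis count negative).
0–2 s: 7 × 2 = 14 m
2–7 s: -7 × 5 = -35 m
7–9 s: 2 × 2 = 4 m
9–14 s: -3 × 5 = -15 m
Net displacement = -32 m

-32 m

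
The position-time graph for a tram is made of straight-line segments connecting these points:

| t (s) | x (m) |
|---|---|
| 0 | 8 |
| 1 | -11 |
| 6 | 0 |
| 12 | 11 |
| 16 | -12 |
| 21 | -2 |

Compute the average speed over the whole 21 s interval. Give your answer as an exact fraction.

74/21 m/s

Average speed = (total path length)/(elapsed time); on a piecewise-linear x-t graph the path length is Σ|Δx|.
0–1 s: |Δx| = |-11 − 8| = 19 m
1–6 s: |Δx| = |0 − -11| = 11 m
6–12 s: |Δx| = |11 − 0| = 11 m
12–16 s: |Δx| = |-12 − 11| = 23 m
16–21 s: |Δx| = |-2 − -12| = 10 m
Total path = 74 m; average speed = 74/21 = 74/21 m/s.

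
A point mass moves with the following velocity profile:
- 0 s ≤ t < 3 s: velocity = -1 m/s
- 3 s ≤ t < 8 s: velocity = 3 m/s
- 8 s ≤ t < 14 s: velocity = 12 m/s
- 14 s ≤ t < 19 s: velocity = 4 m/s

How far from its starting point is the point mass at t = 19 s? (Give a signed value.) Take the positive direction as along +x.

Displacement is the signed area under the v-t curve.
0–3 s: -1 × 3 = -3 m
3–8 s: 3 × 5 = 15 m
8–14 s: 12 × 6 = 72 m
14–19 s: 4 × 5 = 20 m
Net displacement = 104 m

104 m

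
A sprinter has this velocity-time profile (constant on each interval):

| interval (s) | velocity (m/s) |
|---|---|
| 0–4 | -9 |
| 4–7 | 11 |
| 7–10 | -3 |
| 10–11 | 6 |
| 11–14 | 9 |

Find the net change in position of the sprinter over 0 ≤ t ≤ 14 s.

Displacement is the signed area under the v-t curve.
0–4 s: -9 × 4 = -36 m
4–7 s: 11 × 3 = 33 m
7–10 s: -3 × 3 = -9 m
10–11 s: 6 × 1 = 6 m
11–14 s: 9 × 3 = 27 m
Net displacement = 21 m

21 m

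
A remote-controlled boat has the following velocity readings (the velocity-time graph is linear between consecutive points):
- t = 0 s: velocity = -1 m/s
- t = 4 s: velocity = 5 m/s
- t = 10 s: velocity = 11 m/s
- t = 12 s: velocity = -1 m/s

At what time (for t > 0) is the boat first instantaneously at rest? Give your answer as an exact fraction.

v changes sign on 0–4 s (from -1 to 5); the graph is linear there, so v = 0 at t = 0 + (1)·(4 − 0)/(5 − -1) = 2/3 s.

t = 2/3 s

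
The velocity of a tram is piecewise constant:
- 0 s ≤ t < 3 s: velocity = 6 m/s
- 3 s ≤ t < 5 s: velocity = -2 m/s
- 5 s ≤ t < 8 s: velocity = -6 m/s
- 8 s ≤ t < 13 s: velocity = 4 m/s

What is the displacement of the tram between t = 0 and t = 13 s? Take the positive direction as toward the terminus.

16 m

Net displacement equals the area under the velocity-time graph (areas below the axis count negative).
0–3 s: 6 × 3 = 18 m
3–5 s: -2 × 2 = -4 m
5–8 s: -6 × 3 = -18 m
8–13 s: 4 × 5 = 20 m
Net displacement = 16 m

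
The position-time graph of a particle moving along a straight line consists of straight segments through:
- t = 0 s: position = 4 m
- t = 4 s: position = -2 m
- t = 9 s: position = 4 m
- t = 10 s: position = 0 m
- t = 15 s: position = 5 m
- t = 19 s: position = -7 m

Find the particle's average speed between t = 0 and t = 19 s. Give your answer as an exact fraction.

Average speed = (total path length)/(elapsed time); on a piecewise-linear x-t graph the path length is Σ|Δx|.
0–4 s: |Δx| = |-2 − 4| = 6 m
4–9 s: |Δx| = |4 − -2| = 6 m
9–10 s: |Δx| = |0 − 4| = 4 m
10–15 s: |Δx| = |5 − 0| = 5 m
15–19 s: |Δx| = |-7 − 5| = 12 m
Total path = 33 m; average speed = 33/19 = 33/19 m/s.

33/19 m/s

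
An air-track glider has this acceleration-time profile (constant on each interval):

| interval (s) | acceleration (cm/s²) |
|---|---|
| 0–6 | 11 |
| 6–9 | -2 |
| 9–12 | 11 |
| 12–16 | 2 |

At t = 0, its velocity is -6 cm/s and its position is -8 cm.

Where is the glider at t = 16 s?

On each constant-a segment, Δv = aΔt and Δx = v₀Δt + ½aΔt²; chain segment to segment.
0–6 s: v starts -6 cm/s; Δx = -6·6 + ½·11·6² = 162 cm; v ends 60 cm/s.
6–9 s: v starts 60 cm/s; Δx = 60·3 + ½·-2·3² = 171 cm; v ends 54 cm/s.
9–12 s: v starts 54 cm/s; Δx = 54·3 + ½·11·3² = 211.5 cm; v ends 87 cm/s.
12–16 s: v starts 87 cm/s; Δx = 87·4 + ½·2·4² = 364 cm; v ends 95 cm/s.
x(16) = -8 + Σ Δx = 900.5 cm.

900.5 cm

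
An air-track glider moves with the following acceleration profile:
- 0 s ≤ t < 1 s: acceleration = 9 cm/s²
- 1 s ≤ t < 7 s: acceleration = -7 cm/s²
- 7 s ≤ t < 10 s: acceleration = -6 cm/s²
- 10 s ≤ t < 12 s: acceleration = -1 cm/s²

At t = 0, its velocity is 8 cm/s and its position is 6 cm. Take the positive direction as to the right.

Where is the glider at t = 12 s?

-195.5 cm

On each constant-a segment, Δv = aΔt and Δx = v₀Δt + ½aΔt²; chain segment to segment.
0–1 s: v starts 8 cm/s; Δx = 8·1 + ½·9·1² = 12.5 cm; v ends 17 cm/s.
1–7 s: v starts 17 cm/s; Δx = 17·6 + ½·-7·6² = -24 cm; v ends -25 cm/s.
7–10 s: v starts -25 cm/s; Δx = -25·3 + ½·-6·3² = -102 cm; v ends -43 cm/s.
10–12 s: v starts -43 cm/s; Δx = -43·2 + ½·-1·2² = -88 cm; v ends -45 cm/s.
x(12) = 6 + Σ Δx = -195.5 cm.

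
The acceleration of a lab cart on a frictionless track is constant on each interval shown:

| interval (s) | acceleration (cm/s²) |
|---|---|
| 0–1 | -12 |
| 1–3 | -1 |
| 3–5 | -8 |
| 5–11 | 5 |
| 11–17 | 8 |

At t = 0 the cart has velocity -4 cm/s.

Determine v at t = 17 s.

Δv equals the area under the a-t graph; then v = v₀ + Δv.
0–1 s: -12 × 1 = -12 cm/s
1–3 s: -1 × 2 = -2 cm/s
3–5 s: -8 × 2 = -16 cm/s
5–11 s: 5 × 6 = 30 cm/s
11–17 s: 8 × 6 = 48 cm/s
Δv = 48 cm/s, so v(17) = -4 + (48) = 44 cm/s.

44 cm/s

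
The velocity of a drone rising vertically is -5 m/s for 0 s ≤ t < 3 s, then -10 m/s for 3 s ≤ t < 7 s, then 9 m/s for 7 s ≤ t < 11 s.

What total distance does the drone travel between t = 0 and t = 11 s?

Distance (not displacement) is the total path length: add the absolute areas under v-t.
0–3 s: |-5| × 3 = 15 m
3–7 s: |-10| × 4 = 40 m
7–11 s: |9| × 4 = 36 m
Total distance = 91 m

91 m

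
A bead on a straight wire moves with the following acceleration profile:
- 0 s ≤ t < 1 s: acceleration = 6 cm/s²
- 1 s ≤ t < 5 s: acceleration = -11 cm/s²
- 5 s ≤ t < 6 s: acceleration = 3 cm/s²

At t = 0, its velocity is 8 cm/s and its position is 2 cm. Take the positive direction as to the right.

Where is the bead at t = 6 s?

On each constant-a segment, Δv = aΔt and Δx = v₀Δt + ½aΔt²; chain segment to segment.
0–1 s: v starts 8 cm/s; Δx = 8·1 + ½·6·1² = 11 cm; v ends 14 cm/s.
1–5 s: v starts 14 cm/s; Δx = 14·4 + ½·-11·4² = -32 cm; v ends -30 cm/s.
5–6 s: v starts -30 cm/s; Δx = -30·1 + ½·3·1² = -28.5 cm; v ends -27 cm/s.
x(6) = 2 + Σ Δx = -47.5 cm.

-47.5 cm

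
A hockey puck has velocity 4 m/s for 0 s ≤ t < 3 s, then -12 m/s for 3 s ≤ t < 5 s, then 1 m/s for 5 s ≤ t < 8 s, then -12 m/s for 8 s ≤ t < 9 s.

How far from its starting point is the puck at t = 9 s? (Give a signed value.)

Net displacement equals the area under the velocity-time graph (areas below the axis count negative).
0–3 s: 4 × 3 = 12 m
3–5 s: -12 × 2 = -24 m
5–8 s: 1 × 3 = 3 m
8–9 s: -12 × 1 = -12 m
Net displacement = -21 m

-21 m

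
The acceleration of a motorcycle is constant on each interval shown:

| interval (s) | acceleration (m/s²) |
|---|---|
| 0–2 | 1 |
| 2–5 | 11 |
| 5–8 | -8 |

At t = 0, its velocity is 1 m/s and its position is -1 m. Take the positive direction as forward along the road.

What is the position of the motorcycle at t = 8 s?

On each constant-a segment, Δv = aΔt and Δx = v₀Δt + ½aΔt²; chain segment to segment.
0–2 s: v starts 1 m/s; Δx = 1·2 + ½·1·2² = 4 m; v ends 3 m/s.
2–5 s: v starts 3 m/s; Δx = 3·3 + ½·11·3² = 58.5 m; v ends 36 m/s.
5–8 s: v starts 36 m/s; Δx = 36·3 + ½·-8·3² = 72 m; v ends 12 m/s.
x(8) = -1 + Σ Δx = 133.5 m.

133.5 m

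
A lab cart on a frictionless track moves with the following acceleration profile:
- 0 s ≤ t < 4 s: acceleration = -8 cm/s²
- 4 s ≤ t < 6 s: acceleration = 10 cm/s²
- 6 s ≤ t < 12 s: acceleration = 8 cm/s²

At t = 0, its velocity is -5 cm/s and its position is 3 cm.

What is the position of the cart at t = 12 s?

On each constant-a segment, Δv = aΔt and Δx = v₀Δt + ½aΔt²; chain segment to segment.
0–4 s: v starts -5 cm/s; Δx = -5·4 + ½·-8·4² = -84 cm; v ends -37 cm/s.
4–6 s: v starts -37 cm/s; Δx = -37·2 + ½·10·2² = -54 cm; v ends -17 cm/s.
6–12 s: v starts -17 cm/s; Δx = -17·6 + ½·8·6² = 42 cm; v ends 31 cm/s.
x(12) = 3 + Σ Δx = -93 cm.

-93 cm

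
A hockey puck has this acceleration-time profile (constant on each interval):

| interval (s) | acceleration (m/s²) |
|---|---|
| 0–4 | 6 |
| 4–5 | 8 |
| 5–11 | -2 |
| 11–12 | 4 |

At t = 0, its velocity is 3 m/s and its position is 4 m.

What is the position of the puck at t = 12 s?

On each constant-a segment, Δv = aΔt and Δx = v₀Δt + ½aΔt²; chain segment to segment.
0–4 s: v starts 3 m/s; Δx = 3·4 + ½·6·4² = 60 m; v ends 27 m/s.
4–5 s: v starts 27 m/s; Δx = 27·1 + ½·8·1² = 31 m; v ends 35 m/s.
5–11 s: v starts 35 m/s; Δx = 35·6 + ½·-2·6² = 174 m; v ends 23 m/s.
11–12 s: v starts 23 m/s; Δx = 23·1 + ½·4·1² = 25 m; v ends 27 m/s.
x(12) = 4 + Σ Δx = 294 m.

294 m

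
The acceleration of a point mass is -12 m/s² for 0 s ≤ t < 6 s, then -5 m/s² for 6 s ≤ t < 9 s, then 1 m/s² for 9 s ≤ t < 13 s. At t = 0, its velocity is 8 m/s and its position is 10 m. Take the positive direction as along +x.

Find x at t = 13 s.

-680.5 m

On each constant-a segment, Δv = aΔt and Δx = v₀Δt + ½aΔt²; chain segment to segment.
0–6 s: v starts 8 m/s; Δx = 8·6 + ½·-12·6² = -168 m; v ends -64 m/s.
6–9 s: v starts -64 m/s; Δx = -64·3 + ½·-5·3² = -214.5 m; v ends -79 m/s.
9–13 s: v starts -79 m/s; Δx = -79·4 + ½·1·4² = -308 m; v ends -75 m/s.
x(13) = 10 + Σ Δx = -680.5 m.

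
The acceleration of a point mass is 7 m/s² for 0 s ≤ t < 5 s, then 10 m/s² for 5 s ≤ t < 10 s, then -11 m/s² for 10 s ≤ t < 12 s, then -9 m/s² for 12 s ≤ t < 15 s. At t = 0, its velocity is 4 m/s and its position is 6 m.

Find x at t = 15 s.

On each constant-a segment, Δv = aΔt and Δx = v₀Δt + ½aΔt²; chain segment to segment.
0–5 s: v starts 4 m/s; Δx = 4·5 + ½·7·5² = 107.5 m; v ends 39 m/s.
5–10 s: v starts 39 m/s; Δx = 39·5 + ½·10·5² = 320 m; v ends 89 m/s.
10–12 s: v starts 89 m/s; Δx = 89·2 + ½·-11·2² = 156 m; v ends 67 m/s.
12–15 s: v starts 67 m/s; Δx = 67·3 + ½·-9·3² = 160.5 m; v ends 40 m/s.
x(15) = 6 + Σ Δx = 750 m.

750 m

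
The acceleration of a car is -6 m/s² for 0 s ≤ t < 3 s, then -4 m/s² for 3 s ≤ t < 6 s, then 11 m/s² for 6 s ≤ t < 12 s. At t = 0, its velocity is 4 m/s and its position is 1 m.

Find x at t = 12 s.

-32 m

On each constant-a segment, Δv = aΔt and Δx = v₀Δt + ½aΔt²; chain segment to segment.
0–3 s: v starts 4 m/s; Δx = 4·3 + ½·-6·3² = -15 m; v ends -14 m/s.
3–6 s: v starts -14 m/s; Δx = -14·3 + ½·-4·3² = -60 m; v ends -26 m/s.
6–12 s: v starts -26 m/s; Δx = -26·6 + ½·11·6² = 42 m; v ends 40 m/s.
x(12) = 1 + Σ Δx = -32 m.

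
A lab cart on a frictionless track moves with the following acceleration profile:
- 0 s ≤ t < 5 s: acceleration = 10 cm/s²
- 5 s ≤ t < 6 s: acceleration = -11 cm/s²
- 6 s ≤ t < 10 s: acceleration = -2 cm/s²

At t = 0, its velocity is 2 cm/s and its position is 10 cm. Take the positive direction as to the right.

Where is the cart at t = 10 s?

On each constant-a segment, Δv = aΔt and Δx = v₀Δt + ½aΔt²; chain segment to segment.
0–5 s: v starts 2 cm/s; Δx = 2·5 + ½·10·5² = 135 cm; v ends 52 cm/s.
5–6 s: v starts 52 cm/s; Δx = 52·1 + ½·-11·1² = 46.5 cm; v ends 41 cm/s.
6–10 s: v starts 41 cm/s; Δx = 41·4 + ½·-2·4² = 148 cm; v ends 33 cm/s.
x(10) = 10 + Σ Δx = 339.5 cm.

339.5 cm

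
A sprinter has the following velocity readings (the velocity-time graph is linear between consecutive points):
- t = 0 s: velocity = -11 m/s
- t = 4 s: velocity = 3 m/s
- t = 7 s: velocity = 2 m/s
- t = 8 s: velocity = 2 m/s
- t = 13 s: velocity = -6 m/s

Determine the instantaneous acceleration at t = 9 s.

-1.6 m/s²

Acceleration is the slope of the v-t graph on 8–13 s: (-6 − 2)/(13 − 8) = -1.6 m/s².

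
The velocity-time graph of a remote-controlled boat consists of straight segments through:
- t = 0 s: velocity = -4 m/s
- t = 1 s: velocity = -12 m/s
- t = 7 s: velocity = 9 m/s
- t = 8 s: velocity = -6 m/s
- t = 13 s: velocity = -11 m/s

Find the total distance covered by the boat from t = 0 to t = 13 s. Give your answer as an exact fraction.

Distance (not displacement) is the total path length: add the absolute areas under v-t.
0–1 s: |½(-4 + -12)(1)| = 8 m
1–7 s: v = 0 at t = 31/7 s; triangle areas 144/7 + 81/7 = 225/7 m
7–8 s: v = 0 at t = 7.6 s; triangle areas 2.7 + 1.2 = 3.9 m
8–13 s: |½(-6 + -11)(5)| = 42.5 m
Total distance = 3029/35 m

3029/35 m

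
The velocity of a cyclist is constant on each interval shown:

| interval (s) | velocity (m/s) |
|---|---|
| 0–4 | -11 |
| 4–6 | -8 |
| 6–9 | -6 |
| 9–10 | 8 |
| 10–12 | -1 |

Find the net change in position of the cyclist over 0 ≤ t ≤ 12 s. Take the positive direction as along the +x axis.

Net displacement equals the area under the velocity-time graph (areas below the axis count negative).
0–4 s: -11 × 4 = -44 m
4–6 s: -8 × 2 = -16 m
6–9 s: -6 × 3 = -18 m
9–10 s: 8 × 1 = 8 m
10–12 s: -1 × 2 = -2 m
Net displacement = -72 m

-72 m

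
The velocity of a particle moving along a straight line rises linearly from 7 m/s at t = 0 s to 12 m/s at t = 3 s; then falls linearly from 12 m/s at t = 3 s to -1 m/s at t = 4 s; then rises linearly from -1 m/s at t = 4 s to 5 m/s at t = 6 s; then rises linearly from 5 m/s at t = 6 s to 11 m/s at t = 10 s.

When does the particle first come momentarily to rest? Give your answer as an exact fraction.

t = 51/13 s

v changes sign on 3–4 s (from 12 to -1); the graph is linear there, so v = 0 at t = 3 + (-12)·(4 − 3)/(-1 − 12) = 51/13 s.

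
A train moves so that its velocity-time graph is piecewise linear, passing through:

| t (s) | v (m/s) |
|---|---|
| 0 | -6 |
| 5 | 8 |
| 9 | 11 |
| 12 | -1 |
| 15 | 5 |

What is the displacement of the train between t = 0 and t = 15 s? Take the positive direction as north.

Net displacement equals the area under the velocity-time graph (areas below the axis count negative).
0–5 s: ½(-6 + 8)(5) = 5 m
5–9 s: ½(8 + 11)(4) = 38 m
9–12 s: ½(11 + -1)(3) = 15 m
12–15 s: ½(-1 + 5)(3) = 6 m
Net displacement = 64 m

64 m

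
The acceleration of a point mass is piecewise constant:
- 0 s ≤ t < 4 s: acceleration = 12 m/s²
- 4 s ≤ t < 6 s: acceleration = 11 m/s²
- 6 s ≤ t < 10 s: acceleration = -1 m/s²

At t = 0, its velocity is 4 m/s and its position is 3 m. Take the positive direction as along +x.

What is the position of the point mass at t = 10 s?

On each constant-a segment, Δv = aΔt and Δx = v₀Δt + ½aΔt²; chain segment to segment.
0–4 s: v starts 4 m/s; Δx = 4·4 + ½·12·4² = 112 m; v ends 52 m/s.
4–6 s: v starts 52 m/s; Δx = 52·2 + ½·11·2² = 126 m; v ends 74 m/s.
6–10 s: v starts 74 m/s; Δx = 74·4 + ½·-1·4² = 288 m; v ends 70 m/s.
x(10) = 3 + Σ Δx = 529 m.

529 m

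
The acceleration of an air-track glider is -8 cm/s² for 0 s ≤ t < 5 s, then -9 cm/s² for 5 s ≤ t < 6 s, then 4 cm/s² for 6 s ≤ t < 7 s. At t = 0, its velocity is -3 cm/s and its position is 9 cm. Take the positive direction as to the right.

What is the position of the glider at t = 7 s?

-203.5 cm

On each constant-a segment, Δv = aΔt and Δx = v₀Δt + ½aΔt²; chain segment to segment.
0–5 s: v starts -3 cm/s; Δx = -3·5 + ½·-8·5² = -115 cm; v ends -43 cm/s.
5–6 s: v starts -43 cm/s; Δx = -43·1 + ½·-9·1² = -47.5 cm; v ends -52 cm/s.
6–7 s: v starts -52 cm/s; Δx = -52·1 + ½·4·1² = -50 cm; v ends -48 cm/s.
x(7) = 9 + Σ Δx = -203.5 cm.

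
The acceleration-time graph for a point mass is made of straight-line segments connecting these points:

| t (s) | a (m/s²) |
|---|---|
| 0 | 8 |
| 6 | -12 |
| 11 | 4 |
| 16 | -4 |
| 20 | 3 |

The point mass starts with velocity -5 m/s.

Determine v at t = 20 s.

Δv equals the area under the a-t graph; then v = v₀ + Δv.
0–6 s: ½(8 + -12)(6) = -12 m/s
6–11 s: ½(-12 + 4)(5) = -20 m/s
11–16 s: ½(4 + -4)(5) = 0 m/s
16–20 s: ½(-4 + 3)(4) = -2 m/s
Δv = -34 m/s, so v(20) = -5 + (-34) = -39 m/s.

-39 m/s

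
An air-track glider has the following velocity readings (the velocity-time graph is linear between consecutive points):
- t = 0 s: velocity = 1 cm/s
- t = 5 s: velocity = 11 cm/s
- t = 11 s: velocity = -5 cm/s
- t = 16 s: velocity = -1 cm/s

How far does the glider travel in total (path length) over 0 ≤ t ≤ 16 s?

Distance (not displacement) is the total path length: add the absolute areas under v-t.
0–5 s: |½(1 + 11)(5)| = 30 cm
5–11 s: v = 0 at t = 9.125 s; triangle areas 22.6875 + 4.6875 = 27.375 cm
11–16 s: |½(-5 + -1)(5)| = 15 cm
Total distance = 72.375 cm

72.375 cm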